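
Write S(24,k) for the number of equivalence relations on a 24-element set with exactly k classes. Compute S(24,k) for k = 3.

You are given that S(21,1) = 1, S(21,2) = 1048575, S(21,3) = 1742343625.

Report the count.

47063200806

r22: T_22,1=1×1+0=1; T_22,2=2×1048575+1=2097151; T_22,3=3×1742343625+1048575=5228079450
r23: T_23,2=2×2097151+1=4194303; T_23,3=3×5228079450+2097151=15686335501
r24: T_24,3=3×15686335501+4194303=47063200806
Read S(24,3) = 47063200806.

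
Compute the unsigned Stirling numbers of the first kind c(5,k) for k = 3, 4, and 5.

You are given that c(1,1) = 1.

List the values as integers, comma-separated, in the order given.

35, 10, 1

row 2: T[2][1]=1·1+0=1  T[2][2]=1·0+1=1
row 3: T[3][1]=2·1+0=2  T[3][2]=2·1+1=3  T[3][3]=2·0+1=1
row 4: T[4][2]=3·3+2=11  T[4][3]=3·1+3=6  T[4][4]=3·0+1=1
row 5: T[5][3]=4·6+11=35  T[5][4]=4·1+6=10  T[5][5]=4·0+1=1
Read c(5,3) = 35, c(5,4) = 10, c(5,5) = 1.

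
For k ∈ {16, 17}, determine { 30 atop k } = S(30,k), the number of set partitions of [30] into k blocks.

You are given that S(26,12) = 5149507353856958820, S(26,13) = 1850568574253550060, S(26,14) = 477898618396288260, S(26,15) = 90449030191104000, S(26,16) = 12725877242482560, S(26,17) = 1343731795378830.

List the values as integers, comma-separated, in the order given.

[27] T[27,13]:13*1850568574253550060+5149507353856958820=29206898819153109600 · T[27,14]:14*477898618396288260+1850568574253550060=8541149231801585700 · T[27,15]:15*90449030191104000+477898618396288260=1834634071262848260 · T[27,16]:16*12725877242482560+90449030191104000=294063066070824960 · T[27,17]:17*1343731795378830+12725877242482560=35569317763922670
[28] T[28,14]:14*8541149231801585700+29206898819153109600=148782988064375309400 · T[28,15]:15*1834634071262848260+8541149231801585700=36060660300744309600 · T[28,16]:16*294063066070824960+1834634071262848260=6539643128396047620 · T[28,17]:17*35569317763922670+294063066070824960=898741468057510350
[29] T[29,15]:15*36060660300744309600+148782988064375309400=689692892575539953400 · T[29,16]:16*6539643128396047620+36060660300744309600=140694950355081071520 · T[29,17]:17*898741468057510350+6539643128396047620=21818248085373723570
[30] T[30,16]:16*140694950355081071520+689692892575539953400=2940812098256837097720 · T[30,17]:17*21818248085373723570+140694950355081071520=511605167806434372210
Read S(30,16) = 2940812098256837097720, S(30,17) = 511605167806434372210.

2940812098256837097720, 511605167806434372210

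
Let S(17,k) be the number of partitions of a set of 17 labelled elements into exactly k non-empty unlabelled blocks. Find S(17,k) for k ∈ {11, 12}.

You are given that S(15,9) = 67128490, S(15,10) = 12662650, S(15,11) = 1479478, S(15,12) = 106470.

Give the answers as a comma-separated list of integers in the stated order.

@16  (16,10):12662650·10+67128490→193754990, (16,11):1479478·11+12662650→28936908, (16,12):106470·12+1479478→2757118
@17  (17,11):28936908·11+193754990→512060978, (17,12):2757118·12+28936908→62022324
Read S(17,11) = 512060978, S(17,12) = 62022324.

512060978, 62022324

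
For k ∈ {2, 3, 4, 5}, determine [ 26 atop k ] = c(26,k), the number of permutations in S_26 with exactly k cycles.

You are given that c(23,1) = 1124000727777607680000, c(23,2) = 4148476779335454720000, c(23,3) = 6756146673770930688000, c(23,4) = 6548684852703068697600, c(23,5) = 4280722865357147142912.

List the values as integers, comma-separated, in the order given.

@24  (24,1):1124000727777607680000·23+0→25852016738884976640000, (24,2):4148476779335454720000·23+1124000727777607680000→96538966652493066240000, (24,3):6756146673770930688000·23+4148476779335454720000→159539850276066860544000, (24,4):6548684852703068697600·23+6756146673770930688000→157375898285941510732800, (24,5):4280722865357147142912·23+6548684852703068697600→105005310755917452984576
@25  (25,1):25852016738884976640000·24+0→620448401733239439360000, (25,2):96538966652493066240000·24+25852016738884976640000→2342787216398718566400000, (25,3):159539850276066860544000·24+96538966652493066240000→3925495373278097719296000, (25,4):157375898285941510732800·24+159539850276066860544000→3936561409138663118131200, (25,5):105005310755917452984576·24+157375898285941510732800→2677503356427960382362624
@26  (26,2):2342787216398718566400000·25+620448401733239439360000→59190128811701203599360000, (26,3):3925495373278097719296000·25+2342787216398718566400000→100480171548351161548800000, (26,4):3936561409138663118131200·25+3925495373278097719296000→102339530601744675672576000, (26,5):2677503356427960382362624·25+3936561409138663118131200→70874145319837672677196800
Read c(26,2) = 59190128811701203599360000, c(26,3) = 100480171548351161548800000, c(26,4) = 102339530601744675672576000, c(26,5) = 70874145319837672677196800.

59190128811701203599360000, 100480171548351161548800000, 102339530601744675672576000, 70874145319837672677196800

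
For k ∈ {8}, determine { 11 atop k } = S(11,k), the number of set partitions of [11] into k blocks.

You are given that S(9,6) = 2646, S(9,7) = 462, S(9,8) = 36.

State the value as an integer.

[10] T[10,7]:7*462+2646=5880 · T[10,8]:8*36+462=750
[11] T[11,8]:8*750+5880=11880
Read S(11,8) = 11880.

11880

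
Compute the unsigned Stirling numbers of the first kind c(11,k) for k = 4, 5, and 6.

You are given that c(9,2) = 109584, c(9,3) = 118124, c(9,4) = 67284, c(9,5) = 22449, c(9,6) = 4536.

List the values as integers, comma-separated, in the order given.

8409500, 3416930, 902055

i=10: T(10,3)=109584+9·118124=1172700 | T(10,4)=118124+9·67284=723680 | T(10,5)=67284+9·22449=269325 | T(10,6)=22449+9·4536=63273
i=11: T(11,4)=1172700+10·723680=8409500 | T(11,5)=723680+10·269325=3416930 | T(11,6)=269325+10·63273=902055
Read c(11,4) = 8409500, c(11,5) = 3416930, c(11,6) = 902055.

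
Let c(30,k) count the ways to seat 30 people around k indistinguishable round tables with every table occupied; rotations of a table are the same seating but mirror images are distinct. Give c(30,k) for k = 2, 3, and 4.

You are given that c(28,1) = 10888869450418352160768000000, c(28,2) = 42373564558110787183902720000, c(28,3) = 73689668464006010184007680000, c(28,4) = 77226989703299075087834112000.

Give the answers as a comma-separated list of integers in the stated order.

row 29: T[29][1]=28·10888869450418352160768000000+0=304888344611713860501504000000  T[29][2]=28·42373564558110787183902720000+10888869450418352160768000000=1197348677077520393310044160000  T[29][3]=28·73689668464006010184007680000+42373564558110787183902720000=2105684281550279072336117760000  T[29][4]=28·77226989703299075087834112000+73689668464006010184007680000=2236045380156380112643362816000
row 30: T[30][2]=29·1197348677077520393310044160000+304888344611713860501504000000=35027999979859805266492784640000  T[30][3]=29·2105684281550279072336117760000+1197348677077520393310044160000=62262192842035613491057459200000  T[30][4]=29·2236045380156380112643362816000+2105684281550279072336117760000=66951000306085302338993639424000
Read c(30,2) = 35027999979859805266492784640000, c(30,3) = 62262192842035613491057459200000, c(30,4) = 66951000306085302338993639424000.

35027999979859805266492784640000, 62262192842035613491057459200000, 66951000306085302338993639424000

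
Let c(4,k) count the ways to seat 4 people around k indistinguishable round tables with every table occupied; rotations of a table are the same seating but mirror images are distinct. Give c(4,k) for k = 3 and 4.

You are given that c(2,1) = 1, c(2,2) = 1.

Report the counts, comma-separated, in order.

6, 1

i=3: T(3,2)=1+2·1=3 | T(3,3)=1+2·0=1
i=4: T(4,3)=3+3·1=6 | T(4,4)=1+3·0=1
Read c(4,3) = 6, c(4,4) = 1.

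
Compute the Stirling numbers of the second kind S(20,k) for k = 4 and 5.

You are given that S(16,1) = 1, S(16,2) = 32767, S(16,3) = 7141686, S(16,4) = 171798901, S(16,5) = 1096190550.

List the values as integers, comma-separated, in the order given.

45232115901, 749206090500

r17: T_17,1=1×1+0=1; T_17,2=2×32767+1=65535; T_17,3=3×7141686+32767=21457825; T_17,4=4×171798901+7141686=694337290; T_17,5=5×1096190550+171798901=5652751651
r18: T_18,2=2×65535+1=131071; T_18,3=3×21457825+65535=64439010; T_18,4=4×694337290+21457825=2798806985; T_18,5=5×5652751651+694337290=28958095545
r19: T_19,3=3×64439010+131071=193448101; T_19,4=4×2798806985+64439010=11259666950; T_19,5=5×28958095545+2798806985=147589284710
r20: T_20,4=4×11259666950+193448101=45232115901; T_20,5=5×147589284710+11259666950=749206090500
Read S(20,4) = 45232115901, S(20,5) = 749206090500.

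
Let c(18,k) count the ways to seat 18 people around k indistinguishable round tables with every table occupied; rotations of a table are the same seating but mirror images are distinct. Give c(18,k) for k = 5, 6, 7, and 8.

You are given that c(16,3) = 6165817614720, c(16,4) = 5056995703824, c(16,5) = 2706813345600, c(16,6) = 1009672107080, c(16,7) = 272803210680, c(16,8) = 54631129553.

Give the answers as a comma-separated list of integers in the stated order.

[17] T[17,4]:16*5056995703824+6165817614720=87077748875904 · T[17,5]:16*2706813345600+5056995703824=48366009233424 · T[17,6]:16*1009672107080+2706813345600=18861567058880 · T[17,7]:16*272803210680+1009672107080=5374523477960 · T[17,8]:16*54631129553+272803210680=1146901283528
[18] T[18,5]:17*48366009233424+87077748875904=909299905844112 · T[18,6]:17*18861567058880+48366009233424=369012649234384 · T[18,7]:17*5374523477960+18861567058880=110228466184200 · T[18,8]:17*1146901283528+5374523477960=24871845297936
Read c(18,5) = 909299905844112, c(18,6) = 369012649234384, c(18,7) = 110228466184200, c(18,8) = 24871845297936.

909299905844112, 369012649234384, 110228466184200, 24871845297936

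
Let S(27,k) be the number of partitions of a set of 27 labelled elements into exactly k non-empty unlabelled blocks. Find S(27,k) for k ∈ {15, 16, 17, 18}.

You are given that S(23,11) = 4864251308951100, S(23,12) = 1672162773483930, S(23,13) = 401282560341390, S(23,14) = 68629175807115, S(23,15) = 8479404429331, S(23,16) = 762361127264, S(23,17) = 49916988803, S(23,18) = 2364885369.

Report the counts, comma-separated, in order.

@24  (24,12):1672162773483930·12+4864251308951100→24930204590758260, (24,13):401282560341390·13+1672162773483930→6888836057922000, (24,14):68629175807115·14+401282560341390→1362091021641000, (24,15):8479404429331·15+68629175807115→195820242247080, (24,16):762361127264·16+8479404429331→20677182465555, (24,17):49916988803·17+762361127264→1610949936915, (24,18):2364885369·18+49916988803→92484925445
@25  (25,13):6888836057922000·13+24930204590758260→114485073343744260, (25,14):1362091021641000·14+6888836057922000→25958110360896000, (25,15):195820242247080·15+1362091021641000→4299394655347200, (25,16):20677182465555·16+195820242247080→526655161695960, (25,17):1610949936915·17+20677182465555→48063331393110, (25,18):92484925445·18+1610949936915→3275678594925
@26  (26,14):25958110360896000·14+114485073343744260→477898618396288260, (26,15):4299394655347200·15+25958110360896000→90449030191104000, (26,16):526655161695960·16+4299394655347200→12725877242482560, (26,17):48063331393110·17+526655161695960→1343731795378830, (26,18):3275678594925·18+48063331393110→107025546101760
@27  (27,15):90449030191104000·15+477898618396288260→1834634071262848260, (27,16):12725877242482560·16+90449030191104000→294063066070824960, (27,17):1343731795378830·17+12725877242482560→35569317763922670, (27,18):107025546101760·18+1343731795378830→3270191625210510
Read S(27,15) = 1834634071262848260, S(27,16) = 294063066070824960, S(27,17) = 35569317763922670, S(27,18) = 3270191625210510.

1834634071262848260, 294063066070824960, 35569317763922670, 3270191625210510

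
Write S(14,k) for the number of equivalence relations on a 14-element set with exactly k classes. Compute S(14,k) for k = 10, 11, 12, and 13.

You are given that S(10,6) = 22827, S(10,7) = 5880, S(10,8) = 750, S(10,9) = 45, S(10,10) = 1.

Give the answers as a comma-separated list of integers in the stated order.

752752, 66066, 3367, 91

@11  (11,7):5880·7+22827→63987, (11,8):750·8+5880→11880, (11,9):45·9+750→1155, (11,10):1·10+45→55, (11,11):0·11+1→1
@12  (12,8):11880·8+63987→159027, (12,9):1155·9+11880→22275, (12,10):55·10+1155→1705, (12,11):1·11+55→66, (12,12):0·12+1→1
@13  (13,9):22275·9+159027→359502, (13,10):1705·10+22275→39325, (13,11):66·11+1705→2431, (13,12):1·12+66→78, (13,13):0·13+1→1
@14  (14,10):39325·10+359502→752752, (14,11):2431·11+39325→66066, (14,12):78·12+2431→3367, (14,13):1·13+78→91
Read S(14,10) = 752752, S(14,11) = 66066, S(14,12) = 3367, S(14,13) = 91.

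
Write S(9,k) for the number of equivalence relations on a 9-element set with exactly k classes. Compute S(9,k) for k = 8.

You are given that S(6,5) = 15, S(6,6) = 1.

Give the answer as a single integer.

r7: T_7,6=6×1+15=21; T_7,7=7×0+1=1
r8: T_8,7=7×1+21=28; T_8,8=8×0+1=1
r9: T_9,8=8×1+28=36
Read S(9,8) = 36.

36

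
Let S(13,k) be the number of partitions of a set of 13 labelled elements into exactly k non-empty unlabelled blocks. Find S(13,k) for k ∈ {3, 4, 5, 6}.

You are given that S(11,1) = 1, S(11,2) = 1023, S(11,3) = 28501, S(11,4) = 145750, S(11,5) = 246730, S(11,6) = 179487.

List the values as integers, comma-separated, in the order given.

row 12: T[12][2]=2·1023+1=2047  T[12][3]=3·28501+1023=86526  T[12][4]=4·145750+28501=611501  T[12][5]=5·246730+145750=1379400  T[12][6]=6·179487+246730=1323652
row 13: T[13][3]=3·86526+2047=261625  T[13][4]=4·611501+86526=2532530  T[13][5]=5·1379400+611501=7508501  T[13][6]=6·1323652+1379400=9321312
Read S(13,3) = 261625, S(13,4) = 2532530, S(13,5) = 7508501, S(13,6) = 9321312.

261625, 2532530, 7508501, 9321312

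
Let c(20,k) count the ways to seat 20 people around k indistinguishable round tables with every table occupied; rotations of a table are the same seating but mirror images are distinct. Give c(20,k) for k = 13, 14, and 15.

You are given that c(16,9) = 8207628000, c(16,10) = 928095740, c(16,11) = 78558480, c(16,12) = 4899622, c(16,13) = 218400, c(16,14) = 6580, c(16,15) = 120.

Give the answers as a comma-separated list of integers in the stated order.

342252511900, 20692933630, 973941900

@17  (17,10):928095740·16+8207628000→23057159840, (17,11):78558480·16+928095740→2185031420, (17,12):4899622·16+78558480→156952432, (17,13):218400·16+4899622→8394022, (17,14):6580·16+218400→323680, (17,15):120·16+6580→8500
@18  (18,11):2185031420·17+23057159840→60202693980, (18,12):156952432·17+2185031420→4853222764, (18,13):8394022·17+156952432→299650806, (18,14):323680·17+8394022→13896582, (18,15):8500·17+323680→468180
@19  (19,12):4853222764·18+60202693980→147560703732, (19,13):299650806·18+4853222764→10246937272, (19,14):13896582·18+299650806→549789282, (19,15):468180·18+13896582→22323822
@20  (20,13):10246937272·19+147560703732→342252511900, (20,14):549789282·19+10246937272→20692933630, (20,15):22323822·19+549789282→973941900
Read c(20,13) = 342252511900, c(20,14) = 20692933630, c(20,15) = 973941900.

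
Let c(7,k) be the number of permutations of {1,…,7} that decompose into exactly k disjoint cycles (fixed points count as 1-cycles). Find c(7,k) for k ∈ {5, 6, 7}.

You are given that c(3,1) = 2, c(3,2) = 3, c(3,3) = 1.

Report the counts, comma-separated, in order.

@4  (4,2):3·3+2→11, (4,3):1·3+3→6, (4,4):0·3+1→1
@5  (5,3):6·4+11→35, (5,4):1·4+6→10, (5,5):0·4+1→1
@6  (6,4):10·5+35→85, (6,5):1·5+10→15, (6,6):0·5+1→1
@7  (7,5):15·6+85→175, (7,6):1·6+15→21, (7,7):0·6+1→1
Read c(7,5) = 175, c(7,6) = 21, c(7,7) = 1.

175, 21, 1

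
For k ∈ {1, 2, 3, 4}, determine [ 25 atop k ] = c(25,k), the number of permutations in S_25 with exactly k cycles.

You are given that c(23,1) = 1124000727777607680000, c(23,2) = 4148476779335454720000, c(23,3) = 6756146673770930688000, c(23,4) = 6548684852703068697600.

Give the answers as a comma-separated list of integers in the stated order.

i=24: T(24,1)=0+23·1124000727777607680000=25852016738884976640000 | T(24,2)=1124000727777607680000+23·4148476779335454720000=96538966652493066240000 | T(24,3)=4148476779335454720000+23·6756146673770930688000=159539850276066860544000 | T(24,4)=6756146673770930688000+23·6548684852703068697600=157375898285941510732800
i=25: T(25,1)=0+24·25852016738884976640000=620448401733239439360000 | T(25,2)=25852016738884976640000+24·96538966652493066240000=2342787216398718566400000 | T(25,3)=96538966652493066240000+24·159539850276066860544000=3925495373278097719296000 | T(25,4)=159539850276066860544000+24·157375898285941510732800=3936561409138663118131200
Read c(25,1) = 620448401733239439360000, c(25,2) = 2342787216398718566400000, c(25,3) = 3925495373278097719296000, c(25,4) = 3936561409138663118131200.

620448401733239439360000, 2342787216398718566400000, 3925495373278097719296000, 3936561409138663118131200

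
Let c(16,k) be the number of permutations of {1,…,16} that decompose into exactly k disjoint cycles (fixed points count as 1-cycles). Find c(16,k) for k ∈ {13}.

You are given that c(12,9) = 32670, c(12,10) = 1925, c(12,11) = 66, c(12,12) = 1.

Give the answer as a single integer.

@13  (13,10):1925·12+32670→55770, (13,11):66·12+1925→2717, (13,12):1·12+66→78, (13,13):0·12+1→1
@14  (14,11):2717·13+55770→91091, (14,12):78·13+2717→3731, (14,13):1·13+78→91
@15  (15,12):3731·14+91091→143325, (15,13):91·14+3731→5005
@16  (16,13):5005·15+143325→218400
Read c(16,13) = 218400.

218400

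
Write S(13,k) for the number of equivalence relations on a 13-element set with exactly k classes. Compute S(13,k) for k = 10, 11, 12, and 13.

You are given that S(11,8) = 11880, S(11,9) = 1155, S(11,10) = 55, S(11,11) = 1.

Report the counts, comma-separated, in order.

@12  (12,9):1155·9+11880→22275, (12,10):55·10+1155→1705, (12,11):1·11+55→66, (12,12):0·12+1→1
@13  (13,10):1705·10+22275→39325, (13,11):66·11+1705→2431, (13,12):1·12+66→78, (13,13):0·13+1→1
Read S(13,10) = 39325, S(13,11) = 2431, S(13,12) = 78, S(13,13) = 1.

39325, 2431, 78, 1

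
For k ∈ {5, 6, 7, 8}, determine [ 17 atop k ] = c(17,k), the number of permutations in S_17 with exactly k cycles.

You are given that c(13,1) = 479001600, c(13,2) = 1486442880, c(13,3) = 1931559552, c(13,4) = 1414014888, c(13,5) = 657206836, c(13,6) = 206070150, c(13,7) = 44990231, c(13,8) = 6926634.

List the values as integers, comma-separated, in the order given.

[14] T[14,2]:13*1486442880+479001600=19802759040 · T[14,3]:13*1931559552+1486442880=26596717056 · T[14,4]:13*1414014888+1931559552=20313753096 · T[14,5]:13*657206836+1414014888=9957703756 · T[14,6]:13*206070150+657206836=3336118786 · T[14,7]:13*44990231+206070150=790943153 · T[14,8]:13*6926634+44990231=135036473
[15] T[15,3]:14*26596717056+19802759040=392156797824 · T[15,4]:14*20313753096+26596717056=310989260400 · T[15,5]:14*9957703756+20313753096=159721605680 · T[15,6]:14*3336118786+9957703756=56663366760 · T[15,7]:14*790943153+3336118786=14409322928 · T[15,8]:14*135036473+790943153=2681453775
[16] T[16,4]:15*310989260400+392156797824=5056995703824 · T[16,5]:15*159721605680+310989260400=2706813345600 · T[16,6]:15*56663366760+159721605680=1009672107080 · T[16,7]:15*14409322928+56663366760=272803210680 · T[16,8]:15*2681453775+14409322928=54631129553
[17] T[17,5]:16*2706813345600+5056995703824=48366009233424 · T[17,6]:16*1009672107080+2706813345600=18861567058880 · T[17,7]:16*272803210680+1009672107080=5374523477960 · T[17,8]:16*54631129553+272803210680=1146901283528
Read c(17,5) = 48366009233424, c(17,6) = 18861567058880, c(17,7) = 5374523477960, c(17,8) = 1146901283528.

48366009233424, 18861567058880, 5374523477960, 1146901283528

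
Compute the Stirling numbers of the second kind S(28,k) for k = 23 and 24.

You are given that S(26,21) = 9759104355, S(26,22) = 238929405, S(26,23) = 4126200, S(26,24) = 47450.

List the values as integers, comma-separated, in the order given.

22693687380, 460192005

@27  (27,22):238929405·22+9759104355→15015551265, (27,23):4126200·23+238929405→333832005, (27,24):47450·24+4126200→5265000
@28  (28,23):333832005·23+15015551265→22693687380, (28,24):5265000·24+333832005→460192005
Read S(28,23) = 22693687380, S(28,24) = 460192005.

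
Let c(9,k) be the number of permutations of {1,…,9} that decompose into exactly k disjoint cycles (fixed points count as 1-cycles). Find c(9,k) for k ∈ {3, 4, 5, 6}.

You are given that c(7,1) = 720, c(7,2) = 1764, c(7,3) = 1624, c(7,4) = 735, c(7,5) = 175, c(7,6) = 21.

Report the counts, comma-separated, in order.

118124, 67284, 22449, 4536

i=8: T(8,2)=720+7·1764=13068 | T(8,3)=1764+7·1624=13132 | T(8,4)=1624+7·735=6769 | T(8,5)=735+7·175=1960 | T(8,6)=175+7·21=322
i=9: T(9,3)=13068+8·13132=118124 | T(9,4)=13132+8·6769=67284 | T(9,5)=6769+8·1960=22449 | T(9,6)=1960+8·322=4536
Read c(9,3) = 118124, c(9,4) = 67284, c(9,5) = 22449, c(9,6) = 4536.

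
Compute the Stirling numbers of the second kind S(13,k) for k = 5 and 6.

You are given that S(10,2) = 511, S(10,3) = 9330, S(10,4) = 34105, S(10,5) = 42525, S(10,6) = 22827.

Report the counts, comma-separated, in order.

7508501, 9321312

row 11: T[11][3]=3·9330+511=28501  T[11][4]=4·34105+9330=145750  T[11][5]=5·42525+34105=246730  T[11][6]=6·22827+42525=179487
row 12: T[12][4]=4·145750+28501=611501  T[12][5]=5·246730+145750=1379400  T[12][6]=6·179487+246730=1323652
row 13: T[13][5]=5·1379400+611501=7508501  T[13][6]=6·1323652+1379400=9321312
Read S(13,5) = 7508501, S(13,6) = 9321312.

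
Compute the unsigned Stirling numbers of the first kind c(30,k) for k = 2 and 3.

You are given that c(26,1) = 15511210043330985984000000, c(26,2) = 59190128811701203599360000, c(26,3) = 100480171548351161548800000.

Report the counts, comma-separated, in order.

35027999979859805266492784640000, 62262192842035613491057459200000

@27  (27,1):15511210043330985984000000·26+0→403291461126605635584000000, (27,2):59190128811701203599360000·26+15511210043330985984000000→1554454559147562279567360000, (27,3):100480171548351161548800000·26+59190128811701203599360000→2671674589068831403868160000
@28  (28,1):403291461126605635584000000·27+0→10888869450418352160768000000, (28,2):1554454559147562279567360000·27+403291461126605635584000000→42373564558110787183902720000, (28,3):2671674589068831403868160000·27+1554454559147562279567360000→73689668464006010184007680000
@29  (29,1):10888869450418352160768000000·28+0→304888344611713860501504000000, (29,2):42373564558110787183902720000·28+10888869450418352160768000000→1197348677077520393310044160000, (29,3):73689668464006010184007680000·28+42373564558110787183902720000→2105684281550279072336117760000
@30  (30,2):1197348677077520393310044160000·29+304888344611713860501504000000→35027999979859805266492784640000, (30,3):2105684281550279072336117760000·29+1197348677077520393310044160000→62262192842035613491057459200000
Read c(30,2) = 35027999979859805266492784640000, c(30,3) = 62262192842035613491057459200000.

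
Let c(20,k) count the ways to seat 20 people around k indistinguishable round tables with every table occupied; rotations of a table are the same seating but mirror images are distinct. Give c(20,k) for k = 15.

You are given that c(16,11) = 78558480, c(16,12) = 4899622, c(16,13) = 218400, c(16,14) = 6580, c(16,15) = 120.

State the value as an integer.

973941900

row 17: T[17][12]=16·4899622+78558480=156952432  T[17][13]=16·218400+4899622=8394022  T[17][14]=16·6580+218400=323680  T[17][15]=16·120+6580=8500
row 18: T[18][13]=17·8394022+156952432=299650806  T[18][14]=17·323680+8394022=13896582  T[18][15]=17·8500+323680=468180
row 19: T[19][14]=18·13896582+299650806=549789282  T[19][15]=18·468180+13896582=22323822
row 20: T[20][15]=19·22323822+549789282=973941900
Read c(20,15) = 973941900.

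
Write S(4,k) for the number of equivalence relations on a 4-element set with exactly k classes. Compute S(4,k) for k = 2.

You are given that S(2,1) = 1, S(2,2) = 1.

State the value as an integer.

r3: T_3,1=1×1+0=1; T_3,2=2×1+1=3
r4: T_4,2=2×3+1=7
Read S(4,2) = 7.

7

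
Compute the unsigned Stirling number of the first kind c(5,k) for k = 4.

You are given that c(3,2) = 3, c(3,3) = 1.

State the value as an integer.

10

row 4: T[4][3]=3·1+3=6  T[4][4]=3·0+1=1
row 5: T[5][4]=4·1+6=10
Read c(5,4) = 10.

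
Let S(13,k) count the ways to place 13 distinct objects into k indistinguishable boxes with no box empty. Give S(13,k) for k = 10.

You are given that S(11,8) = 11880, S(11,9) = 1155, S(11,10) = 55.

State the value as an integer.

r12: T_12,9=9×1155+11880=22275; T_12,10=10×55+1155=1705
r13: T_13,10=10×1705+22275=39325
Read S(13,10) = 39325.

39325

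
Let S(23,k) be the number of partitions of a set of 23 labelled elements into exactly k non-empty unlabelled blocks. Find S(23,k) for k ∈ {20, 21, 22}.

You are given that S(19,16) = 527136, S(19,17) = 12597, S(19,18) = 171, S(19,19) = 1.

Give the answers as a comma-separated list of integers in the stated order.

row 20: T[20][17]=17·12597+527136=741285  T[20][18]=18·171+12597=15675  T[20][19]=19·1+171=190  T[20][20]=20·0+1=1
row 21: T[21][18]=18·15675+741285=1023435  T[21][19]=19·190+15675=19285  T[21][20]=20·1+190=210  T[21][21]=21·0+1=1
row 22: T[22][19]=19·19285+1023435=1389850  T[22][20]=20·210+19285=23485  T[22][21]=21·1+210=231  T[22][22]=22·0+1=1
row 23: T[23][20]=20·23485+1389850=1859550  T[23][21]=21·231+23485=28336  T[23][22]=22·1+231=253
Read S(23,20) = 1859550, S(23,21) = 28336, S(23,22) = 253.

1859550, 28336, 253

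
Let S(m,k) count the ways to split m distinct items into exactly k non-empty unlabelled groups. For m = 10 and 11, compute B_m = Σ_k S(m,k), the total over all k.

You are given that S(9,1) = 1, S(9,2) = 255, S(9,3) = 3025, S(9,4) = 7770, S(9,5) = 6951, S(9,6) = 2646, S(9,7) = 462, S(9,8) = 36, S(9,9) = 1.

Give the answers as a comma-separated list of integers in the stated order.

115975, 678570

[10] T[10,1]:1*1+0=1 · T[10,2]:2*255+1=511 · T[10,3]:3*3025+255=9330 · T[10,4]:4*7770+3025=34105 · T[10,5]:5*6951+7770=42525 · T[10,6]:6*2646+6951=22827 · T[10,7]:7*462+2646=5880 · T[10,8]:8*36+462=750 · T[10,9]:9*1+36=45 · T[10,10]:10*0+1=1
[11] T[11,1]:1*1+0=1 · T[11,2]:2*511+1=1023 · T[11,3]:3*9330+511=28501 · T[11,4]:4*34105+9330=145750 · T[11,5]:5*42525+34105=246730 · T[11,6]:6*22827+42525=179487 · T[11,7]:7*5880+22827=63987 · T[11,8]:8*750+5880=11880 · T[11,9]:9*45+750=1155 · T[11,10]:10*1+45=55 · T[11,11]:11*0+1=1
B_10 = ΣS(10,k) = 1+511+9330+34105+42525+22827+5880+750+45+1 = 115975
B_11 = ΣS(11,k) = 1+1023+28501+145750+246730+179487+63987+11880+1155+55+1 = 678570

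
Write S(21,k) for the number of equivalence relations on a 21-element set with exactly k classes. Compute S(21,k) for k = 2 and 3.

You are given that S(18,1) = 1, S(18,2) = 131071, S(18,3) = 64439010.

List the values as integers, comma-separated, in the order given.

[19] T[19,1]:1*1+0=1 · T[19,2]:2*131071+1=262143 · T[19,3]:3*64439010+131071=193448101
[20] T[20,1]:1*1+0=1 · T[20,2]:2*262143+1=524287 · T[20,3]:3*193448101+262143=580606446
[21] T[21,2]:2*524287+1=1048575 · T[21,3]:3*580606446+524287=1742343625
Read S(21,2) = 1048575, S(21,3) = 1742343625.

1048575, 1742343625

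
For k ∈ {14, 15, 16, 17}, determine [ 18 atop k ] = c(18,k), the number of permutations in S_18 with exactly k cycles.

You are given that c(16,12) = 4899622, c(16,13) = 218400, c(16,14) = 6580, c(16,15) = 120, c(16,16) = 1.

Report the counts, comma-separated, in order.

i=17: T(17,13)=4899622+16·218400=8394022 | T(17,14)=218400+16·6580=323680 | T(17,15)=6580+16·120=8500 | T(17,16)=120+16·1=136 | T(17,17)=1+16·0=1
i=18: T(18,14)=8394022+17·323680=13896582 | T(18,15)=323680+17·8500=468180 | T(18,16)=8500+17·136=10812 | T(18,17)=136+17·1=153
Read c(18,14) = 13896582, c(18,15) = 468180, c(18,16) = 10812, c(18,17) = 153.

13896582, 468180, 10812, 153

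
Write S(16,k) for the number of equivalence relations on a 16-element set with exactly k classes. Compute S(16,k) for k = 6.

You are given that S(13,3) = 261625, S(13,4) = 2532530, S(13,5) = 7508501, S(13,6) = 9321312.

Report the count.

2734926558

row 14: T[14][4]=4·2532530+261625=10391745  T[14][5]=5·7508501+2532530=40075035  T[14][6]=6·9321312+7508501=63436373
row 15: T[15][5]=5·40075035+10391745=210766920  T[15][6]=6·63436373+40075035=420693273
row 16: T[16][6]=6·420693273+210766920=2734926558
Read S(16,6) = 2734926558.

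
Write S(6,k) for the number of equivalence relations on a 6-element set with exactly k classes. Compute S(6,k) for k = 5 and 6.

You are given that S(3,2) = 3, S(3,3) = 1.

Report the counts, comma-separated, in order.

r4: T_4,3=3×1+3=6; T_4,4=4×0+1=1
r5: T_5,4=4×1+6=10; T_5,5=5×0+1=1
r6: T_6,5=5×1+10=15; T_6,6=6×0+1=1
Read S(6,5) = 15, S(6,6) = 1.

15, 1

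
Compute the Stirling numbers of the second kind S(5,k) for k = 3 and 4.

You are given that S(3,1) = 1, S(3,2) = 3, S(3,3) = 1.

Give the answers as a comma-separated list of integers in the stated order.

25, 10

row 4: T[4][2]=2·3+1=7  T[4][3]=3·1+3=6  T[4][4]=4·0+1=1
row 5: T[5][3]=3·6+7=25  T[5][4]=4·1+6=10
Read S(5,3) = 25, S(5,4) = 10.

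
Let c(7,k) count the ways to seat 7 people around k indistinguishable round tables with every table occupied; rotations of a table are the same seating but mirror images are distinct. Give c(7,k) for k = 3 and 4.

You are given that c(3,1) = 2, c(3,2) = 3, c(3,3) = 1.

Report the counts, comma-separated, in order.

1624, 735

[4] T[4,1]:3*2+0=6 · T[4,2]:3*3+2=11 · T[4,3]:3*1+3=6 · T[4,4]:3*0+1=1
[5] T[5,1]:4*6+0=24 · T[5,2]:4*11+6=50 · T[5,3]:4*6+11=35 · T[5,4]:4*1+6=10
[6] T[6,2]:5*50+24=274 · T[6,3]:5*35+50=225 · T[6,4]:5*10+35=85
[7] T[7,3]:6*225+274=1624 · T[7,4]:6*85+225=735
Read c(7,3) = 1624, c(7,4) = 735.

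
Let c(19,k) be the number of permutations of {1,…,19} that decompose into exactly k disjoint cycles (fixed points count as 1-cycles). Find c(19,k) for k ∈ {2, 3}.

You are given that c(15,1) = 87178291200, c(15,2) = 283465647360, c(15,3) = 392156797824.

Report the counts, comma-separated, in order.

i=16: T(16,1)=0+15·87178291200=1307674368000 | T(16,2)=87178291200+15·283465647360=4339163001600 | T(16,3)=283465647360+15·392156797824=6165817614720
i=17: T(17,1)=0+16·1307674368000=20922789888000 | T(17,2)=1307674368000+16·4339163001600=70734282393600 | T(17,3)=4339163001600+16·6165817614720=102992244837120
i=18: T(18,1)=0+17·20922789888000=355687428096000 | T(18,2)=20922789888000+17·70734282393600=1223405590579200 | T(18,3)=70734282393600+17·102992244837120=1821602444624640
i=19: T(19,2)=355687428096000+18·1223405590579200=22376988058521600 | T(19,3)=1223405590579200+18·1821602444624640=34012249593822720
Read c(19,2) = 22376988058521600, c(19,3) = 34012249593822720.

22376988058521600, 34012249593822720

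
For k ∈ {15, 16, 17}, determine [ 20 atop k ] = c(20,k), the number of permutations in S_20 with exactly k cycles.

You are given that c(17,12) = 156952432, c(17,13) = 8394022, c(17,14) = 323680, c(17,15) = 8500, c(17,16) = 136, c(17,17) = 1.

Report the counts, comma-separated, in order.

@18  (18,13):8394022·17+156952432→299650806, (18,14):323680·17+8394022→13896582, (18,15):8500·17+323680→468180, (18,16):136·17+8500→10812, (18,17):1·17+136→153
@19  (19,14):13896582·18+299650806→549789282, (19,15):468180·18+13896582→22323822, (19,16):10812·18+468180→662796, (19,17):153·18+10812→13566
@20  (20,15):22323822·19+549789282→973941900, (20,16):662796·19+22323822→34916946, (20,17):13566·19+662796→920550
Read c(20,15) = 973941900, c(20,16) = 34916946, c(20,17) = 920550.

973941900, 34916946, 920550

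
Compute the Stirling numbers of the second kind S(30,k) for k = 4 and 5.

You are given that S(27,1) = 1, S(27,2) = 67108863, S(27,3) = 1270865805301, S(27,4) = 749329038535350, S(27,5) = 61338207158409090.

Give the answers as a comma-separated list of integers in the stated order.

i=28: T(28,2)=1+2·67108863=134217727 | T(28,3)=67108863+3·1270865805301=3812664524766 | T(28,4)=1270865805301+4·749329038535350=2998587019946701 | T(28,5)=749329038535350+5·61338207158409090=307440364830580800
i=29: T(29,3)=134217727+3·3812664524766=11438127792025 | T(29,4)=3812664524766+4·2998587019946701=11998160744311570 | T(29,5)=2998587019946701+5·307440364830580800=1540200411172850701
i=30: T(30,4)=11438127792025+4·11998160744311570=48004081105038305 | T(30,5)=11998160744311570+5·1540200411172850701=7713000216608565075
Read S(30,4) = 48004081105038305, S(30,5) = 7713000216608565075.

48004081105038305, 7713000216608565075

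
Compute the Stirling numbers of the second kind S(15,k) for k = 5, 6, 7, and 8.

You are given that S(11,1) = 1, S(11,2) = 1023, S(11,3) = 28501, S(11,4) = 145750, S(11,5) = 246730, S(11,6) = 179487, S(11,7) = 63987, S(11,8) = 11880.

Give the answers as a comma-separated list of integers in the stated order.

i=12: T(12,2)=1+2·1023=2047 | T(12,3)=1023+3·28501=86526 | T(12,4)=28501+4·145750=611501 | T(12,5)=145750+5·246730=1379400 | T(12,6)=246730+6·179487=1323652 | T(12,7)=179487+7·63987=627396 | T(12,8)=63987+8·11880=159027
i=13: T(13,3)=2047+3·86526=261625 | T(13,4)=86526+4·611501=2532530 | T(13,5)=611501+5·1379400=7508501 | T(13,6)=1379400+6·1323652=9321312 | T(13,7)=1323652+7·627396=5715424 | T(13,8)=627396+8·159027=1899612
i=14: T(14,4)=261625+4·2532530=10391745 | T(14,5)=2532530+5·7508501=40075035 | T(14,6)=7508501+6·9321312=63436373 | T(14,7)=9321312+7·5715424=49329280 | T(14,8)=5715424+8·1899612=20912320
i=15: T(15,5)=10391745+5·40075035=210766920 | T(15,6)=40075035+6·63436373=420693273 | T(15,7)=63436373+7·49329280=408741333 | T(15,8)=49329280+8·20912320=216627840
Read S(15,5) = 210766920, S(15,6) = 420693273, S(15,7) = 408741333, S(15,8) = 216627840.

210766920, 420693273, 408741333, 216627840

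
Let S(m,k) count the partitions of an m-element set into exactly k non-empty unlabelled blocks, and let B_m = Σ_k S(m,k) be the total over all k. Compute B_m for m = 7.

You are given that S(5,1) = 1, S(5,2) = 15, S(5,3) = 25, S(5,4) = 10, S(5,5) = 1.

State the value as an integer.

877

[6] T[6,1]:1*1+0=1 · T[6,2]:2*15+1=31 · T[6,3]:3*25+15=90 · T[6,4]:4*10+25=65 · T[6,5]:5*1+10=15 · T[6,6]:6*0+1=1
[7] T[7,1]:1*1+0=1 · T[7,2]:2*31+1=63 · T[7,3]:3*90+31=301 · T[7,4]:4*65+90=350 · T[7,5]:5*15+65=140 · T[7,6]:6*1+15=21 · T[7,7]:7*0+1=1
B_7 = ΣS(7,k) = 1+63+301+350+140+21+1 = 877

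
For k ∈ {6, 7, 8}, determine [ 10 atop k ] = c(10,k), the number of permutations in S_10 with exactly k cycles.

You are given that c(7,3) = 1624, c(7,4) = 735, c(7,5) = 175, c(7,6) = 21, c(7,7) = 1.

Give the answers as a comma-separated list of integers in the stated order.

63273, 9450, 870

row 8: T[8][4]=7·735+1624=6769  T[8][5]=7·175+735=1960  T[8][6]=7·21+175=322  T[8][7]=7·1+21=28  T[8][8]=7·0+1=1
row 9: T[9][5]=8·1960+6769=22449  T[9][6]=8·322+1960=4536  T[9][7]=8·28+322=546  T[9][8]=8·1+28=36
row 10: T[10][6]=9·4536+22449=63273  T[10][7]=9·546+4536=9450  T[10][8]=9·36+546=870
Read c(10,6) = 63273, c(10,7) = 9450, c(10,8) = 870.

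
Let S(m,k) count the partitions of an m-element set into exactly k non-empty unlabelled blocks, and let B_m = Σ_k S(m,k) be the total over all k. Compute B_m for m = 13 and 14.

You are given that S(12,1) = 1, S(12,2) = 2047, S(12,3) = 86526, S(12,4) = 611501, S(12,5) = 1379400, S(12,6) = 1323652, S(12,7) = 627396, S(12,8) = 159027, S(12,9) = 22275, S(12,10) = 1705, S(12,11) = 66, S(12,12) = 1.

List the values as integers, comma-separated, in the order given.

27644437, 190899322

[13] T[13,1]:1*1+0=1 · T[13,2]:2*2047+1=4095 · T[13,3]:3*86526+2047=261625 · T[13,4]:4*611501+86526=2532530 · T[13,5]:5*1379400+611501=7508501 · T[13,6]:6*1323652+1379400=9321312 · T[13,7]:7*627396+1323652=5715424 · T[13,8]:8*159027+627396=1899612 · T[13,9]:9*22275+159027=359502 · T[13,10]:10*1705+22275=39325 · T[13,11]:11*66+1705=2431 · T[13,12]:12*1+66=78 · T[13,13]:13*0+1=1
[14] T[14,1]:1*1+0=1 · T[14,2]:2*4095+1=8191 · T[14,3]:3*261625+4095=788970 · T[14,4]:4*2532530+261625=10391745 · T[14,5]:5*7508501+2532530=40075035 · T[14,6]:6*9321312+7508501=63436373 · T[14,7]:7*5715424+9321312=49329280 · T[14,8]:8*1899612+5715424=20912320 · T[14,9]:9*359502+1899612=5135130 · T[14,10]:10*39325+359502=752752 · T[14,11]:11*2431+39325=66066 · T[14,12]:12*78+2431=3367 · T[14,13]:13*1+78=91 · T[14,14]:14*0+1=1
B_13 = ΣS(13,k) = 1+4095+261625+2532530+7508501+9321312+5715424+1899612+359502+39325+2431+78+1 = 27644437
B_14 = ΣS(14,k) = 1+8191+788970+10391745+40075035+63436373+49329280+20912320+5135130+752752+66066+3367+91+1 = 190899322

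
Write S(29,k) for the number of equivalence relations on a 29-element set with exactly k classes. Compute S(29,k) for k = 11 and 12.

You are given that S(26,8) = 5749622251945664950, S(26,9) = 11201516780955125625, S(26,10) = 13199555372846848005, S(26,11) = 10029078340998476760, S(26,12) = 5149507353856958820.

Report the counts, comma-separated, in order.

row 27: T[27][9]=9·11201516780955125625+5749622251945664950=106563273280541795575  T[27][10]=10·13199555372846848005+11201516780955125625=143197070509423605675  T[27][11]=11·10029078340998476760+13199555372846848005=123519417123830092365  T[27][12]=12·5149507353856958820+10029078340998476760=71823166587281982600
row 28: T[28][10]=10·143197070509423605675+106563273280541795575=1538533978374777852325  T[28][11]=11·123519417123830092365+143197070509423605675=1501910658871554621690  T[28][12]=12·71823166587281982600+123519417123830092365=985397416171213883565
row 29: T[29][11]=11·1501910658871554621690+1538533978374777852325=18059551225961878690915  T[29][12]=12·985397416171213883565+1501910658871554621690=13326679652926121224470
Read S(29,11) = 18059551225961878690915, S(29,12) = 13326679652926121224470.

18059551225961878690915, 13326679652926121224470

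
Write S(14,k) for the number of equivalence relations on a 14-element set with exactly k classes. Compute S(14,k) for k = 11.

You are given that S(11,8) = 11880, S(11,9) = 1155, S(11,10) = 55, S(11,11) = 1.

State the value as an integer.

i=12: T(12,9)=11880+9·1155=22275 | T(12,10)=1155+10·55=1705 | T(12,11)=55+11·1=66
i=13: T(13,10)=22275+10·1705=39325 | T(13,11)=1705+11·66=2431
i=14: T(14,11)=39325+11·2431=66066
Read S(14,11) = 66066.

66066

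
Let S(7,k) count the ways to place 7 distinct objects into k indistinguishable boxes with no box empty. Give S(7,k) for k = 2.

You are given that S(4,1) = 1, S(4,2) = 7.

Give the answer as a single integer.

[5] T[5,1]:1*1+0=1 · T[5,2]:2*7+1=15
[6] T[6,1]:1*1+0=1 · T[6,2]:2*15+1=31
[7] T[7,2]:2*31+1=63
Read S(7,2) = 63.

63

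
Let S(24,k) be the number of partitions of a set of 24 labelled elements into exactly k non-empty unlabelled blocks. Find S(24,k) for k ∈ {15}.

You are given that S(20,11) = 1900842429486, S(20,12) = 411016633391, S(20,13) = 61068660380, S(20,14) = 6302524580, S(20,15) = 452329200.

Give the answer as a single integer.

195820242247080

i=21: T(21,12)=1900842429486+12·411016633391=6833042030178 | T(21,13)=411016633391+13·61068660380=1204909218331 | T(21,14)=61068660380+14·6302524580=149304004500 | T(21,15)=6302524580+15·452329200=13087462580
i=22: T(22,13)=6833042030178+13·1204909218331=22496861868481 | T(22,14)=1204909218331+14·149304004500=3295165281331 | T(22,15)=149304004500+15·13087462580=345615943200
i=23: T(23,14)=22496861868481+14·3295165281331=68629175807115 | T(23,15)=3295165281331+15·345615943200=8479404429331
i=24: T(24,15)=68629175807115+15·8479404429331=195820242247080
Read S(24,15) = 195820242247080.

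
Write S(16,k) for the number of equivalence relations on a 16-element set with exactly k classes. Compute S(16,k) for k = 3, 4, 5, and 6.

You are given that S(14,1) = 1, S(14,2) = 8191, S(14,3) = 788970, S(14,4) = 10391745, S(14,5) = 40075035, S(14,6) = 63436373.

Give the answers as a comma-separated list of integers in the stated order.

7141686, 171798901, 1096190550, 2734926558

[15] T[15,2]:2*8191+1=16383 · T[15,3]:3*788970+8191=2375101 · T[15,4]:4*10391745+788970=42355950 · T[15,5]:5*40075035+10391745=210766920 · T[15,6]:6*63436373+40075035=420693273
[16] T[16,3]:3*2375101+16383=7141686 · T[16,4]:4*42355950+2375101=171798901 · T[16,5]:5*210766920+42355950=1096190550 · T[16,6]:6*420693273+210766920=2734926558
Read S(16,3) = 7141686, S(16,4) = 171798901, S(16,5) = 1096190550, S(16,6) = 2734926558.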